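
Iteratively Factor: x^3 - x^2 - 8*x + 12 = (x - 2)*(x^2 + x - 6) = (x - 2)^2*(x + 3)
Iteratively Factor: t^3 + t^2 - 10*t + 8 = (t - 2)*(t^2 + 3*t - 4) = (t - 2)*(t + 4)*(t - 1)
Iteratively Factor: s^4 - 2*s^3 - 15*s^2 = (s - 5)*(s^3 + 3*s^2) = s*(s - 5)*(s^2 + 3*s) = s^2*(s - 5)*(s + 3)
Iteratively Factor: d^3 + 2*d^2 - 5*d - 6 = (d + 1)*(d^2 + d - 6) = (d - 2)*(d + 1)*(d + 3)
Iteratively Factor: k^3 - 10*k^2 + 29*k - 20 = (k - 4)*(k^2 - 6*k + 5) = (k - 5)*(k - 4)*(k - 1)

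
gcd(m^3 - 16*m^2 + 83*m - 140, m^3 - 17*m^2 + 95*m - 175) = m^2 - 12*m + 35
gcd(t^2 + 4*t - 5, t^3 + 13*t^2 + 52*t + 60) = t + 5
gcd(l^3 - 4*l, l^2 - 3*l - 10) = l + 2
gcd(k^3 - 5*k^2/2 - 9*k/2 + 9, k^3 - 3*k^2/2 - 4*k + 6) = k^2 + k/2 - 3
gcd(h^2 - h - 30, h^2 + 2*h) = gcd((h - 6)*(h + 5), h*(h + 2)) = 1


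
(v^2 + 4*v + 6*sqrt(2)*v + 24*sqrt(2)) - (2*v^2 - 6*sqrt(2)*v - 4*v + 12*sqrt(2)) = -v^2 + 8*v + 12*sqrt(2)*v + 12*sqrt(2)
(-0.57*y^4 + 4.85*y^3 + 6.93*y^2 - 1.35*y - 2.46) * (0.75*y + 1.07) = -0.4275*y^5 + 3.0276*y^4 + 10.387*y^3 + 6.4026*y^2 - 3.2895*y - 2.6322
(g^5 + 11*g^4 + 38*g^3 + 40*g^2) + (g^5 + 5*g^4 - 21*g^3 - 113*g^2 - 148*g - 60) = 2*g^5 + 16*g^4 + 17*g^3 - 73*g^2 - 148*g - 60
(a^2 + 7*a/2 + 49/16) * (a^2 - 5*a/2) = a^4 + a^3 - 91*a^2/16 - 245*a/32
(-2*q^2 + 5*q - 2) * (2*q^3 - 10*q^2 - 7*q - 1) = -4*q^5 + 30*q^4 - 40*q^3 - 13*q^2 + 9*q + 2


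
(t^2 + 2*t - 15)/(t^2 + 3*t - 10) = (t - 3)/(t - 2)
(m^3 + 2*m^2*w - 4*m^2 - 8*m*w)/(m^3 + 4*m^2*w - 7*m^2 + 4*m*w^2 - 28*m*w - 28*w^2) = m*(m - 4)/(m^2 + 2*m*w - 7*m - 14*w)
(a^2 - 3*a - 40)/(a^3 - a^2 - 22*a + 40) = (a - 8)/(a^2 - 6*a + 8)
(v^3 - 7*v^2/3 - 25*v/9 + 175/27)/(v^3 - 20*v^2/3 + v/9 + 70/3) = (v - 5/3)/(v - 6)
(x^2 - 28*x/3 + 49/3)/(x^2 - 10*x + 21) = (x - 7/3)/(x - 3)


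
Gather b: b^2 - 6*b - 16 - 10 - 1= b^2 - 6*b - 27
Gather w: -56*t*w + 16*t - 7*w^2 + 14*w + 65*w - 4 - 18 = 16*t - 7*w^2 + w*(79 - 56*t) - 22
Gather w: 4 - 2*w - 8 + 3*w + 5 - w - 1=0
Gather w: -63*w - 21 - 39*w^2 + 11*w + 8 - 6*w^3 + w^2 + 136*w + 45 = -6*w^3 - 38*w^2 + 84*w + 32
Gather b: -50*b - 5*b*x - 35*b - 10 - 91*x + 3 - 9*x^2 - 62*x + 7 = b*(-5*x - 85) - 9*x^2 - 153*x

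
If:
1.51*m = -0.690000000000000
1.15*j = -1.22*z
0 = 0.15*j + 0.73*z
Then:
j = 0.00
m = -0.46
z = 0.00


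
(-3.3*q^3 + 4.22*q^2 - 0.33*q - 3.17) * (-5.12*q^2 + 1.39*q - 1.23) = 16.896*q^5 - 26.1934*q^4 + 11.6144*q^3 + 10.5811*q^2 - 4.0004*q + 3.8991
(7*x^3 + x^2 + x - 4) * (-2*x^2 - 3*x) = -14*x^5 - 23*x^4 - 5*x^3 + 5*x^2 + 12*x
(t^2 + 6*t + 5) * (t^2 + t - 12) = t^4 + 7*t^3 - t^2 - 67*t - 60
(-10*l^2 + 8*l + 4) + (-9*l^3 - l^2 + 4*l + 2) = -9*l^3 - 11*l^2 + 12*l + 6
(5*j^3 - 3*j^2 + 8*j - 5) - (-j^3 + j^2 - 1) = 6*j^3 - 4*j^2 + 8*j - 4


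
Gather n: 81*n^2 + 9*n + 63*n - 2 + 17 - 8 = 81*n^2 + 72*n + 7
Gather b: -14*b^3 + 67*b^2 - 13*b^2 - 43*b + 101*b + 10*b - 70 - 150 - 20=-14*b^3 + 54*b^2 + 68*b - 240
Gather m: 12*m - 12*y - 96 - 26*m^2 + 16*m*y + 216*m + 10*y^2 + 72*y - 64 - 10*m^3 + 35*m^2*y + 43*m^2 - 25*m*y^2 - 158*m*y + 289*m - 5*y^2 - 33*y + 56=-10*m^3 + m^2*(35*y + 17) + m*(-25*y^2 - 142*y + 517) + 5*y^2 + 27*y - 104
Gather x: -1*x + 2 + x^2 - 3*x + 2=x^2 - 4*x + 4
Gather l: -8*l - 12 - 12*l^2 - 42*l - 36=-12*l^2 - 50*l - 48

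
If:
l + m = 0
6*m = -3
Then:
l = 1/2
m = -1/2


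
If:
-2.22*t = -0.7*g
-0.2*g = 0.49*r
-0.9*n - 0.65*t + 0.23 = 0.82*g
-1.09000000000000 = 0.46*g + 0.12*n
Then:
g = -3.47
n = 4.20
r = 1.41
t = -1.09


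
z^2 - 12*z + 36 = (z - 6)^2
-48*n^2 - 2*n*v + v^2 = (-8*n + v)*(6*n + v)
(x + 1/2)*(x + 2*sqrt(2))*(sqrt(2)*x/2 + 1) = sqrt(2)*x^3/2 + sqrt(2)*x^2/4 + 3*x^2 + 3*x/2 + 2*sqrt(2)*x + sqrt(2)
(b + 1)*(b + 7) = b^2 + 8*b + 7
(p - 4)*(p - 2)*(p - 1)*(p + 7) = p^4 - 35*p^2 + 90*p - 56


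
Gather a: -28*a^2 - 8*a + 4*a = -28*a^2 - 4*a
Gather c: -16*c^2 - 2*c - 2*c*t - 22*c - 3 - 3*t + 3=-16*c^2 + c*(-2*t - 24) - 3*t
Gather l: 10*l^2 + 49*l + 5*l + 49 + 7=10*l^2 + 54*l + 56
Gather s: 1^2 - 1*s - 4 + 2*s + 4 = s + 1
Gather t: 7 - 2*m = 7 - 2*m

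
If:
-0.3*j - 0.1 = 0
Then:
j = -0.33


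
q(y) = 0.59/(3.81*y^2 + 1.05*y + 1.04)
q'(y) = 0.59*(-7.62*y - 1.05)/(3.81*y^2 + 1.05*y + 1.04)^2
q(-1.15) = 0.12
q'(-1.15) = 0.19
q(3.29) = 0.01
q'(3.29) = -0.01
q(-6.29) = 0.00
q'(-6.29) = 0.00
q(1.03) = 0.10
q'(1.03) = -0.14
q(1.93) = 0.03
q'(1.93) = -0.03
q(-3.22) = 0.02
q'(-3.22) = 0.01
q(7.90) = 0.00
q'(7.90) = -0.00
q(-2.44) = 0.03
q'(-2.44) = 0.02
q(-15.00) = 0.00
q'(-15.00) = 0.00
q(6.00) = 0.00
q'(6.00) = -0.00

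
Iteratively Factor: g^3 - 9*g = (g - 3)*(g^2 + 3*g) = g*(g - 3)*(g + 3)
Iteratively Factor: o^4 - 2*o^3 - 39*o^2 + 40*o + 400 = (o - 5)*(o^3 + 3*o^2 - 24*o - 80) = (o - 5)*(o + 4)*(o^2 - o - 20) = (o - 5)*(o + 4)^2*(o - 5)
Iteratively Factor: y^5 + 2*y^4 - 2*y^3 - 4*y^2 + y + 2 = (y + 1)*(y^4 + y^3 - 3*y^2 - y + 2) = (y - 1)*(y + 1)*(y^3 + 2*y^2 - y - 2) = (y - 1)^2*(y + 1)*(y^2 + 3*y + 2) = (y - 1)^2*(y + 1)^2*(y + 2)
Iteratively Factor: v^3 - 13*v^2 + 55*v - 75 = (v - 5)*(v^2 - 8*v + 15) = (v - 5)*(v - 3)*(v - 5)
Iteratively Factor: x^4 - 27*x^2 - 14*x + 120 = (x - 5)*(x^3 + 5*x^2 - 2*x - 24) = (x - 5)*(x + 4)*(x^2 + x - 6) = (x - 5)*(x + 3)*(x + 4)*(x - 2)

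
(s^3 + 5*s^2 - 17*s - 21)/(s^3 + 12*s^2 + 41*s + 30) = (s^2 + 4*s - 21)/(s^2 + 11*s + 30)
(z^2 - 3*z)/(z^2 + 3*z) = (z - 3)/(z + 3)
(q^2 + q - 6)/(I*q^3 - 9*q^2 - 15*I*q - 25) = (-q^2 - q + 6)/(-I*q^3 + 9*q^2 + 15*I*q + 25)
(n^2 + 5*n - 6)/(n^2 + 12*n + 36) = (n - 1)/(n + 6)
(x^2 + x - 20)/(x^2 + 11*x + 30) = (x - 4)/(x + 6)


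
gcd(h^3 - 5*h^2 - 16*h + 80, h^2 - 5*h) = h - 5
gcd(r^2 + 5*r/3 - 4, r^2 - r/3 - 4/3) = r - 4/3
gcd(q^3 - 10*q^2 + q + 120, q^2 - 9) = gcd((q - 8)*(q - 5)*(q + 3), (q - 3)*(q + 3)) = q + 3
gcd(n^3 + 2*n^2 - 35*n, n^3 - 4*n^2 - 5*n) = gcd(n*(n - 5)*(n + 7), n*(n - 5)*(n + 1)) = n^2 - 5*n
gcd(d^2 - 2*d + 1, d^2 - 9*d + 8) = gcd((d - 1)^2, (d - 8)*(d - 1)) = d - 1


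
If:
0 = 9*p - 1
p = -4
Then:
No Solution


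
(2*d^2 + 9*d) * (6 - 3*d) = -6*d^3 - 15*d^2 + 54*d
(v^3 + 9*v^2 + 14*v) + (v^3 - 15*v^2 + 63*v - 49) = 2*v^3 - 6*v^2 + 77*v - 49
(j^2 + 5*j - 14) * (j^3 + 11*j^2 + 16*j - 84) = j^5 + 16*j^4 + 57*j^3 - 158*j^2 - 644*j + 1176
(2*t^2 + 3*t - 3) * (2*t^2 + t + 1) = 4*t^4 + 8*t^3 - t^2 - 3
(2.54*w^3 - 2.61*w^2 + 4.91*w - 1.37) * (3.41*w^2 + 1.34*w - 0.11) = 8.6614*w^5 - 5.4965*w^4 + 12.9663*w^3 + 2.1948*w^2 - 2.3759*w + 0.1507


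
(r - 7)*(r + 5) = r^2 - 2*r - 35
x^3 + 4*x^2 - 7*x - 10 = (x - 2)*(x + 1)*(x + 5)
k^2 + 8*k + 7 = (k + 1)*(k + 7)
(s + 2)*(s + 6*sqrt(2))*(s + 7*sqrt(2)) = s^3 + 2*s^2 + 13*sqrt(2)*s^2 + 26*sqrt(2)*s + 84*s + 168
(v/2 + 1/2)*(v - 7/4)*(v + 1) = v^3/2 + v^2/8 - 5*v/4 - 7/8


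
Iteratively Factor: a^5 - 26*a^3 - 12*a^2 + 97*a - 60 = (a + 3)*(a^4 - 3*a^3 - 17*a^2 + 39*a - 20) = (a - 1)*(a + 3)*(a^3 - 2*a^2 - 19*a + 20) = (a - 1)^2*(a + 3)*(a^2 - a - 20) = (a - 5)*(a - 1)^2*(a + 3)*(a + 4)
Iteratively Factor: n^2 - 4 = (n + 2)*(n - 2)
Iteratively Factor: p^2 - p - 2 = (p + 1)*(p - 2)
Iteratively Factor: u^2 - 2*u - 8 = (u - 4)*(u + 2)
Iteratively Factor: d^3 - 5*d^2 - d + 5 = (d - 1)*(d^2 - 4*d - 5) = (d - 1)*(d + 1)*(d - 5)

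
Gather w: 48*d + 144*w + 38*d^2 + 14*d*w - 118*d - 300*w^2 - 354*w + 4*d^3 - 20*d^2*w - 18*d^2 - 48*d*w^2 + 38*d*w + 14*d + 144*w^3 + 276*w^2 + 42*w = 4*d^3 + 20*d^2 - 56*d + 144*w^3 + w^2*(-48*d - 24) + w*(-20*d^2 + 52*d - 168)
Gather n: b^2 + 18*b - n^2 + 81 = b^2 + 18*b - n^2 + 81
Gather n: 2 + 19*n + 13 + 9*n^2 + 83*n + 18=9*n^2 + 102*n + 33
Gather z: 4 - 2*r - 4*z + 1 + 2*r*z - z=-2*r + z*(2*r - 5) + 5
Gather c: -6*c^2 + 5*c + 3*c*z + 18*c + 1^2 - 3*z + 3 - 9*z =-6*c^2 + c*(3*z + 23) - 12*z + 4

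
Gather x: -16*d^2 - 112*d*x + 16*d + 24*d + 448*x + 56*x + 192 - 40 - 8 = -16*d^2 + 40*d + x*(504 - 112*d) + 144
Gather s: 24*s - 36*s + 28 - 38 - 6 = -12*s - 16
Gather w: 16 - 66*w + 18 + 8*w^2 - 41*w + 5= 8*w^2 - 107*w + 39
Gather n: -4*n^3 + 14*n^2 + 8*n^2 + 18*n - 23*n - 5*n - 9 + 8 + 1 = -4*n^3 + 22*n^2 - 10*n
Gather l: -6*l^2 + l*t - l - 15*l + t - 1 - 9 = -6*l^2 + l*(t - 16) + t - 10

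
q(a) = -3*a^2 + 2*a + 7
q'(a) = 2 - 6*a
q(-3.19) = -29.91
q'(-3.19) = 21.14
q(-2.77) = -21.56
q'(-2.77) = 18.62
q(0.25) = 7.31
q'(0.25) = 0.50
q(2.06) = -1.61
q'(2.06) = -10.36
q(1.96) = -0.60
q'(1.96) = -9.76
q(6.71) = -114.65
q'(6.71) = -38.26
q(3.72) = -27.08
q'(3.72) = -20.32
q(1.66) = 2.05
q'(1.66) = -7.96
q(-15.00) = -698.00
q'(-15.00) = 92.00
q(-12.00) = -449.00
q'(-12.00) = 74.00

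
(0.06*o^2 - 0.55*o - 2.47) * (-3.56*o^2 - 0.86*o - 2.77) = -0.2136*o^4 + 1.9064*o^3 + 9.1*o^2 + 3.6477*o + 6.8419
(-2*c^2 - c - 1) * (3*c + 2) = -6*c^3 - 7*c^2 - 5*c - 2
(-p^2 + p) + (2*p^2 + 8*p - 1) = p^2 + 9*p - 1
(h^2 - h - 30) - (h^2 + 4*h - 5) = -5*h - 25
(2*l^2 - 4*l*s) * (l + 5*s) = 2*l^3 + 6*l^2*s - 20*l*s^2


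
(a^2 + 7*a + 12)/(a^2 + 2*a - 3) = (a + 4)/(a - 1)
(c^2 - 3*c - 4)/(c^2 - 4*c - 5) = (c - 4)/(c - 5)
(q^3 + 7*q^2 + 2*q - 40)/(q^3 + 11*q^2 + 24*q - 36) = (q^3 + 7*q^2 + 2*q - 40)/(q^3 + 11*q^2 + 24*q - 36)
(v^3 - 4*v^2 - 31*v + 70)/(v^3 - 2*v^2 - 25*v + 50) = (v - 7)/(v - 5)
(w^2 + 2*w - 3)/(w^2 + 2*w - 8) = (w^2 + 2*w - 3)/(w^2 + 2*w - 8)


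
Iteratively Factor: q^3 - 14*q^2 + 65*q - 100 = (q - 4)*(q^2 - 10*q + 25) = (q - 5)*(q - 4)*(q - 5)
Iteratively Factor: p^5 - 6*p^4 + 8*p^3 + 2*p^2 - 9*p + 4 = (p - 1)*(p^4 - 5*p^3 + 3*p^2 + 5*p - 4) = (p - 4)*(p - 1)*(p^3 - p^2 - p + 1) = (p - 4)*(p - 1)^2*(p^2 - 1) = (p - 4)*(p - 1)^2*(p + 1)*(p - 1)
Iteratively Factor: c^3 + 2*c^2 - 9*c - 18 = (c - 3)*(c^2 + 5*c + 6) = (c - 3)*(c + 3)*(c + 2)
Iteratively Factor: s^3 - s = (s + 1)*(s^2 - s) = (s - 1)*(s + 1)*(s)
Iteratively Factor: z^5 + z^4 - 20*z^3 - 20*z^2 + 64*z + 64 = (z + 4)*(z^4 - 3*z^3 - 8*z^2 + 12*z + 16) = (z + 2)*(z + 4)*(z^3 - 5*z^2 + 2*z + 8) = (z - 4)*(z + 2)*(z + 4)*(z^2 - z - 2) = (z - 4)*(z - 2)*(z + 2)*(z + 4)*(z + 1)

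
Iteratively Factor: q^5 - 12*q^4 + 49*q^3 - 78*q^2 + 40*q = (q - 1)*(q^4 - 11*q^3 + 38*q^2 - 40*q) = (q - 5)*(q - 1)*(q^3 - 6*q^2 + 8*q) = (q - 5)*(q - 4)*(q - 1)*(q^2 - 2*q) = (q - 5)*(q - 4)*(q - 2)*(q - 1)*(q)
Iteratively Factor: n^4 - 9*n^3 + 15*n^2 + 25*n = (n - 5)*(n^3 - 4*n^2 - 5*n) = (n - 5)*(n + 1)*(n^2 - 5*n) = n*(n - 5)*(n + 1)*(n - 5)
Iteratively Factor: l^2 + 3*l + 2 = (l + 1)*(l + 2)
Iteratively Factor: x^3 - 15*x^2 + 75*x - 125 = (x - 5)*(x^2 - 10*x + 25) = (x - 5)^2*(x - 5)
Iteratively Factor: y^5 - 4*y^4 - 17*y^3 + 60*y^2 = (y - 3)*(y^4 - y^3 - 20*y^2) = (y - 3)*(y + 4)*(y^3 - 5*y^2) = y*(y - 3)*(y + 4)*(y^2 - 5*y) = y*(y - 5)*(y - 3)*(y + 4)*(y)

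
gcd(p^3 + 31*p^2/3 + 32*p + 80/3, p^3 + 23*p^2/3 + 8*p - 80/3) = p^2 + 9*p + 20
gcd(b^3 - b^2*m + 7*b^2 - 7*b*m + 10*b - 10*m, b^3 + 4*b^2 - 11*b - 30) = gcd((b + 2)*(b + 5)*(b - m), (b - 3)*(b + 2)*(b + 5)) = b^2 + 7*b + 10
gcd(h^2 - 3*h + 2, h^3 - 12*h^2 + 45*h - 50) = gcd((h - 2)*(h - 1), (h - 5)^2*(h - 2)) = h - 2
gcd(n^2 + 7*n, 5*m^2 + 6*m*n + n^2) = 1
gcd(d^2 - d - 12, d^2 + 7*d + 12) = d + 3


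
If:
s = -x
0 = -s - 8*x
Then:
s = 0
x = 0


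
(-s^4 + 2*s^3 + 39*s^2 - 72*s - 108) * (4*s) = -4*s^5 + 8*s^4 + 156*s^3 - 288*s^2 - 432*s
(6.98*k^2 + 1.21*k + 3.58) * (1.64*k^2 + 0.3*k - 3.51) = 11.4472*k^4 + 4.0784*k^3 - 18.2656*k^2 - 3.1731*k - 12.5658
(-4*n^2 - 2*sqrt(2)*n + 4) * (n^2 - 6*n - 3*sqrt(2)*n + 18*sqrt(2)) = -4*n^4 + 10*sqrt(2)*n^3 + 24*n^3 - 60*sqrt(2)*n^2 + 16*n^2 - 96*n - 12*sqrt(2)*n + 72*sqrt(2)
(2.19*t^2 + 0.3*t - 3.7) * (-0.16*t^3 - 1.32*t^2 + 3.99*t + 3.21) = -0.3504*t^5 - 2.9388*t^4 + 8.9341*t^3 + 13.1109*t^2 - 13.8*t - 11.877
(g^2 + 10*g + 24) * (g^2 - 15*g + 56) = g^4 - 5*g^3 - 70*g^2 + 200*g + 1344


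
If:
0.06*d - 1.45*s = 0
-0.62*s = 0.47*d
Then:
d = 0.00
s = 0.00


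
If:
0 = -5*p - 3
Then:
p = -3/5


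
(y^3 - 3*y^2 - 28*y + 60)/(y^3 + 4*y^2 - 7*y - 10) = (y - 6)/(y + 1)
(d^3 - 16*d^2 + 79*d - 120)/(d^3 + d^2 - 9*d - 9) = (d^2 - 13*d + 40)/(d^2 + 4*d + 3)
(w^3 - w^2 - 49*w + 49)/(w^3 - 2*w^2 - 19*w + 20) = (w^2 - 49)/(w^2 - w - 20)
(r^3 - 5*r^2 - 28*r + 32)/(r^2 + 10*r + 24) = (r^2 - 9*r + 8)/(r + 6)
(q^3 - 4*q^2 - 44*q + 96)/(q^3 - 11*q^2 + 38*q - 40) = (q^2 - 2*q - 48)/(q^2 - 9*q + 20)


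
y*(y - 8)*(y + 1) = y^3 - 7*y^2 - 8*y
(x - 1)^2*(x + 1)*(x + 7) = x^4 + 6*x^3 - 8*x^2 - 6*x + 7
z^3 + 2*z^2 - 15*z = z*(z - 3)*(z + 5)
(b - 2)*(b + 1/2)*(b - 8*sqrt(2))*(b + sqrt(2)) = b^4 - 7*sqrt(2)*b^3 - 3*b^3/2 - 17*b^2 + 21*sqrt(2)*b^2/2 + 7*sqrt(2)*b + 24*b + 16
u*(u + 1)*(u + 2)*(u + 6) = u^4 + 9*u^3 + 20*u^2 + 12*u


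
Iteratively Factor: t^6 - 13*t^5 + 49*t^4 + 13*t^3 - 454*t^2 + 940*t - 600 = (t + 3)*(t^5 - 16*t^4 + 97*t^3 - 278*t^2 + 380*t - 200) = (t - 2)*(t + 3)*(t^4 - 14*t^3 + 69*t^2 - 140*t + 100) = (t - 5)*(t - 2)*(t + 3)*(t^3 - 9*t^2 + 24*t - 20) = (t - 5)*(t - 2)^2*(t + 3)*(t^2 - 7*t + 10) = (t - 5)^2*(t - 2)^2*(t + 3)*(t - 2)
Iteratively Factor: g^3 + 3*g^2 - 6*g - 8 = (g + 4)*(g^2 - g - 2) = (g - 2)*(g + 4)*(g + 1)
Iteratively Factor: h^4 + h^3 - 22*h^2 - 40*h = (h - 5)*(h^3 + 6*h^2 + 8*h) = (h - 5)*(h + 2)*(h^2 + 4*h) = (h - 5)*(h + 2)*(h + 4)*(h)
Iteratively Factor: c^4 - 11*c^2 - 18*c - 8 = (c + 1)*(c^3 - c^2 - 10*c - 8) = (c - 4)*(c + 1)*(c^2 + 3*c + 2) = (c - 4)*(c + 1)*(c + 2)*(c + 1)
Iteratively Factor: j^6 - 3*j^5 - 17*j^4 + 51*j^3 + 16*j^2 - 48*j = (j + 4)*(j^5 - 7*j^4 + 11*j^3 + 7*j^2 - 12*j) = (j - 4)*(j + 4)*(j^4 - 3*j^3 - j^2 + 3*j) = (j - 4)*(j - 3)*(j + 4)*(j^3 - j) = (j - 4)*(j - 3)*(j - 1)*(j + 4)*(j^2 + j) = j*(j - 4)*(j - 3)*(j - 1)*(j + 4)*(j + 1)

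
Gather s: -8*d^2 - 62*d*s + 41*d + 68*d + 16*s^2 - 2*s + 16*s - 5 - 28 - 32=-8*d^2 + 109*d + 16*s^2 + s*(14 - 62*d) - 65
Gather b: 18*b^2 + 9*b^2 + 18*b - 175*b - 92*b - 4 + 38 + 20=27*b^2 - 249*b + 54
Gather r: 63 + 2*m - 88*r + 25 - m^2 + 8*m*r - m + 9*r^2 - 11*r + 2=-m^2 + m + 9*r^2 + r*(8*m - 99) + 90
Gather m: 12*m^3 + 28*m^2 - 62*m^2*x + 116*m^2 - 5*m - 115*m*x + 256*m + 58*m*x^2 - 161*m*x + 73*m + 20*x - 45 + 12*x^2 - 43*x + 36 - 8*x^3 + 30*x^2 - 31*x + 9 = 12*m^3 + m^2*(144 - 62*x) + m*(58*x^2 - 276*x + 324) - 8*x^3 + 42*x^2 - 54*x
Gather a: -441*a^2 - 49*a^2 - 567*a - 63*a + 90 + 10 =-490*a^2 - 630*a + 100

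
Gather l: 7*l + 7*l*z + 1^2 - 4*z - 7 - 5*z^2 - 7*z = l*(7*z + 7) - 5*z^2 - 11*z - 6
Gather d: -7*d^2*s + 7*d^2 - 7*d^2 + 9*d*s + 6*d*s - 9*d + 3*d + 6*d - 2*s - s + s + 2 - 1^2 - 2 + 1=-7*d^2*s + 15*d*s - 2*s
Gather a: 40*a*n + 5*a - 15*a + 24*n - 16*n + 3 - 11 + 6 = a*(40*n - 10) + 8*n - 2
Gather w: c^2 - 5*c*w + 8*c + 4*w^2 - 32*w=c^2 + 8*c + 4*w^2 + w*(-5*c - 32)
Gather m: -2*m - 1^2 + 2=1 - 2*m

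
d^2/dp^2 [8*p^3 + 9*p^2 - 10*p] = 48*p + 18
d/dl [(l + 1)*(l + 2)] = 2*l + 3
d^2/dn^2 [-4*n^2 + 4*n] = -8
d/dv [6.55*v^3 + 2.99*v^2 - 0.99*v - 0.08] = 19.65*v^2 + 5.98*v - 0.99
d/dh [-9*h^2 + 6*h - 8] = 6 - 18*h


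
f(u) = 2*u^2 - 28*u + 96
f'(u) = 4*u - 28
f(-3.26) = 208.54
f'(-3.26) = -41.04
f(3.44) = 23.35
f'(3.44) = -14.24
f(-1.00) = 126.00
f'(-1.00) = -32.00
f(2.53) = 37.96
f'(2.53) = -17.88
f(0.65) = 78.64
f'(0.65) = -25.40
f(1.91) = 49.82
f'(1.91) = -20.36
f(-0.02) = 96.56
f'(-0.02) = -28.08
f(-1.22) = 133.14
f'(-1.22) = -32.88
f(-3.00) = 198.00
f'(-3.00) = -40.00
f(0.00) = 96.00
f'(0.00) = -28.00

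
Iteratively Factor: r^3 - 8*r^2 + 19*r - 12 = (r - 1)*(r^2 - 7*r + 12) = (r - 4)*(r - 1)*(r - 3)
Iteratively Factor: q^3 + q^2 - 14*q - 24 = (q + 3)*(q^2 - 2*q - 8) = (q + 2)*(q + 3)*(q - 4)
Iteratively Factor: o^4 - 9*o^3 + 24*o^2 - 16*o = (o - 4)*(o^3 - 5*o^2 + 4*o) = (o - 4)^2*(o^2 - o) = o*(o - 4)^2*(o - 1)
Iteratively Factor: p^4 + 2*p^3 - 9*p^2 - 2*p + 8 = (p + 4)*(p^3 - 2*p^2 - p + 2) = (p + 1)*(p + 4)*(p^2 - 3*p + 2) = (p - 2)*(p + 1)*(p + 4)*(p - 1)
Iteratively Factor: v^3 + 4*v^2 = (v)*(v^2 + 4*v) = v^2*(v + 4)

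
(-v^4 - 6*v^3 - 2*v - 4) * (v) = -v^5 - 6*v^4 - 2*v^2 - 4*v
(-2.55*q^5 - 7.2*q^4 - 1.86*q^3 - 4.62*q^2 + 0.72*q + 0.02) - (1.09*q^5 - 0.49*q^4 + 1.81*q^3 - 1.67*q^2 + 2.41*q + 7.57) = -3.64*q^5 - 6.71*q^4 - 3.67*q^3 - 2.95*q^2 - 1.69*q - 7.55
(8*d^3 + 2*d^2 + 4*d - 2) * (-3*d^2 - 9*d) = -24*d^5 - 78*d^4 - 30*d^3 - 30*d^2 + 18*d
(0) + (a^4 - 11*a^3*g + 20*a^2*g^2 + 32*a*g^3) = a^4 - 11*a^3*g + 20*a^2*g^2 + 32*a*g^3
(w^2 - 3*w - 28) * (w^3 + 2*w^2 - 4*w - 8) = w^5 - w^4 - 38*w^3 - 52*w^2 + 136*w + 224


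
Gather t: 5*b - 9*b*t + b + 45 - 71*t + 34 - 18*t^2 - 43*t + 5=6*b - 18*t^2 + t*(-9*b - 114) + 84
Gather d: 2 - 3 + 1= 0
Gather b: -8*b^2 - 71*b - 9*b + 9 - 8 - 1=-8*b^2 - 80*b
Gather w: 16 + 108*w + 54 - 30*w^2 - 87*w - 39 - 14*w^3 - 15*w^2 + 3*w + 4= -14*w^3 - 45*w^2 + 24*w + 35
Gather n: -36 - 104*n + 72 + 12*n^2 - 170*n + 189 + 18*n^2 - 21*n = 30*n^2 - 295*n + 225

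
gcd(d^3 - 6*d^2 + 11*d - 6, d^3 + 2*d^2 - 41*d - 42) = 1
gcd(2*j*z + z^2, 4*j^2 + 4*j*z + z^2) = 2*j + z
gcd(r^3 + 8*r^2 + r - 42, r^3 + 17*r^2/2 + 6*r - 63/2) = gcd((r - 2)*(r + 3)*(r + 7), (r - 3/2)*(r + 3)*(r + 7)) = r^2 + 10*r + 21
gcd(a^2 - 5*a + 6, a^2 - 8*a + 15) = a - 3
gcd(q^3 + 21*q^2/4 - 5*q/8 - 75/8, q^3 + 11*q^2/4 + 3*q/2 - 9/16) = q + 3/2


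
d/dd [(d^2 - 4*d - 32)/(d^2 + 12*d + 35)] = 2*(8*d^2 + 67*d + 122)/(d^4 + 24*d^3 + 214*d^2 + 840*d + 1225)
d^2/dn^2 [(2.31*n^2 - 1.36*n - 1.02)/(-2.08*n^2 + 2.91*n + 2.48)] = (-16.196128*n^3 - 45.017856*n^2 + 5.049408*n - 20.246484)/(8.998912*n^6 - 37.769472*n^5 + 20.652528*n^4 + 65.423493*n^3 - 24.624168*n^2 - 53.692992*n - 15.252992)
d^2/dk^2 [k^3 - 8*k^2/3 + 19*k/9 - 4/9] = 6*k - 16/3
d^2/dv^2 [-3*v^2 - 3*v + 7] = -6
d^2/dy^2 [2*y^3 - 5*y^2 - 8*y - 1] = 12*y - 10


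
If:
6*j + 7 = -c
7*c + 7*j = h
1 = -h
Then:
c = 43/35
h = -1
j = -48/35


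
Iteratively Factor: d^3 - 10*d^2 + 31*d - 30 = (d - 5)*(d^2 - 5*d + 6) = (d - 5)*(d - 3)*(d - 2)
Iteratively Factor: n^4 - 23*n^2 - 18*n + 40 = (n - 5)*(n^3 + 5*n^2 + 2*n - 8) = (n - 5)*(n + 4)*(n^2 + n - 2) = (n - 5)*(n - 1)*(n + 4)*(n + 2)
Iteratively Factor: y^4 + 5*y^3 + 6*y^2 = (y + 3)*(y^3 + 2*y^2) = y*(y + 3)*(y^2 + 2*y) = y^2*(y + 3)*(y + 2)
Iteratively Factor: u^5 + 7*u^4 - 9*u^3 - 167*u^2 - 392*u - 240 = (u + 4)*(u^4 + 3*u^3 - 21*u^2 - 83*u - 60) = (u + 1)*(u + 4)*(u^3 + 2*u^2 - 23*u - 60) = (u - 5)*(u + 1)*(u + 4)*(u^2 + 7*u + 12) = (u - 5)*(u + 1)*(u + 3)*(u + 4)*(u + 4)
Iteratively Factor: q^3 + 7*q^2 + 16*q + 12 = (q + 2)*(q^2 + 5*q + 6) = (q + 2)^2*(q + 3)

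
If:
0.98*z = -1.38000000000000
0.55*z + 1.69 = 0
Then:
No Solution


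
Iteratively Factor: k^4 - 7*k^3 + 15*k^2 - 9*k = (k)*(k^3 - 7*k^2 + 15*k - 9) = k*(k - 1)*(k^2 - 6*k + 9) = k*(k - 3)*(k - 1)*(k - 3)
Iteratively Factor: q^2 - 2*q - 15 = (q - 5)*(q + 3)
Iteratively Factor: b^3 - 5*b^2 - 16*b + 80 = (b - 4)*(b^2 - b - 20) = (b - 4)*(b + 4)*(b - 5)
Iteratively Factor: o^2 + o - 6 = (o + 3)*(o - 2)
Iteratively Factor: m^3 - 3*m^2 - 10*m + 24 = (m - 2)*(m^2 - m - 12) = (m - 2)*(m + 3)*(m - 4)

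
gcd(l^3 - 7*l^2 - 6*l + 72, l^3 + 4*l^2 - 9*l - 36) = l + 3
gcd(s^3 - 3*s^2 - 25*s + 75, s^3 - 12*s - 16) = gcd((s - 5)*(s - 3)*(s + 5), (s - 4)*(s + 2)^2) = 1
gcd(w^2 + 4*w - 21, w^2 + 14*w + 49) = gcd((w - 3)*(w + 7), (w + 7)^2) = w + 7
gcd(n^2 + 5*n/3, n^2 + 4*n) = n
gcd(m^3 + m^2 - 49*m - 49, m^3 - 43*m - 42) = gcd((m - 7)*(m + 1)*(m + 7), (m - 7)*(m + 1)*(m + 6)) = m^2 - 6*m - 7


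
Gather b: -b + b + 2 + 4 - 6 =0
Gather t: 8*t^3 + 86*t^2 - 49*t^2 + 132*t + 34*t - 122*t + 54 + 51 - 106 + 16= 8*t^3 + 37*t^2 + 44*t + 15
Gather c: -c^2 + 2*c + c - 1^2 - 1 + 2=-c^2 + 3*c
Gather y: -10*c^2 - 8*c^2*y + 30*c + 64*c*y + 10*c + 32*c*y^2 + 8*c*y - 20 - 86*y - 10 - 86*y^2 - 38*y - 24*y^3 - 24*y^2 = -10*c^2 + 40*c - 24*y^3 + y^2*(32*c - 110) + y*(-8*c^2 + 72*c - 124) - 30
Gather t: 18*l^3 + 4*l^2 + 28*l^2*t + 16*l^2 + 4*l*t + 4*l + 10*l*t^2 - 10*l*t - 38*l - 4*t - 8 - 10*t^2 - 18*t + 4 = 18*l^3 + 20*l^2 - 34*l + t^2*(10*l - 10) + t*(28*l^2 - 6*l - 22) - 4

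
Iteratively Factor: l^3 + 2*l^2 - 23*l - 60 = (l + 4)*(l^2 - 2*l - 15) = (l + 3)*(l + 4)*(l - 5)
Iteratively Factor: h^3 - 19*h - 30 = (h + 3)*(h^2 - 3*h - 10) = (h + 2)*(h + 3)*(h - 5)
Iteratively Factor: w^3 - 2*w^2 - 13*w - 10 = (w + 1)*(w^2 - 3*w - 10) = (w - 5)*(w + 1)*(w + 2)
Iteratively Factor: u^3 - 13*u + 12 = (u - 1)*(u^2 + u - 12) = (u - 1)*(u + 4)*(u - 3)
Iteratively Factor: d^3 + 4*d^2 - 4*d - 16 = (d + 2)*(d^2 + 2*d - 8) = (d + 2)*(d + 4)*(d - 2)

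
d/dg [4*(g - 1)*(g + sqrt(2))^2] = 4*(g + sqrt(2))*(3*g - 2 + sqrt(2))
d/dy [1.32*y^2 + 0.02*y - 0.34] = 2.64*y + 0.02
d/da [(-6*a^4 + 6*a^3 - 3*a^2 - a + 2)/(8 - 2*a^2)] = (12*a^5 - 6*a^4 - 96*a^3 + 71*a^2 - 20*a - 4)/(2*(a^4 - 8*a^2 + 16))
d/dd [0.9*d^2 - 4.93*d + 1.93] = 1.8*d - 4.93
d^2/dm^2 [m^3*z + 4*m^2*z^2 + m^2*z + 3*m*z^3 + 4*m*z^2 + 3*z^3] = 2*z*(3*m + 4*z + 1)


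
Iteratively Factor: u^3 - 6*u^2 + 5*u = (u)*(u^2 - 6*u + 5) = u*(u - 5)*(u - 1)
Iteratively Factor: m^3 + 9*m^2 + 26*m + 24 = (m + 3)*(m^2 + 6*m + 8) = (m + 3)*(m + 4)*(m + 2)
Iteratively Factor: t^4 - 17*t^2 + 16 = (t - 4)*(t^3 + 4*t^2 - t - 4) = (t - 4)*(t + 4)*(t^2 - 1) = (t - 4)*(t - 1)*(t + 4)*(t + 1)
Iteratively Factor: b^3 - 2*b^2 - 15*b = (b)*(b^2 - 2*b - 15) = b*(b - 5)*(b + 3)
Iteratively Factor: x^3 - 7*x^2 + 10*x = (x - 2)*(x^2 - 5*x) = x*(x - 2)*(x - 5)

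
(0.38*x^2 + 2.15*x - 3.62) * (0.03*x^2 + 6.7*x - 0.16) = 0.0114*x^4 + 2.6105*x^3 + 14.2356*x^2 - 24.598*x + 0.5792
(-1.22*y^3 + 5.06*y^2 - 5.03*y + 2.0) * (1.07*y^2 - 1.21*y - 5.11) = -1.3054*y^5 + 6.8904*y^4 - 5.2705*y^3 - 17.6303*y^2 + 23.2833*y - 10.22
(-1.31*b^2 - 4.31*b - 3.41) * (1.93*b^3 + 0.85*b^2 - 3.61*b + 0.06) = -2.5283*b^5 - 9.4318*b^4 - 5.5157*b^3 + 12.582*b^2 + 12.0515*b - 0.2046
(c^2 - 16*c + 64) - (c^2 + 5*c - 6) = 70 - 21*c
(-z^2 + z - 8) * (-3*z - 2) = 3*z^3 - z^2 + 22*z + 16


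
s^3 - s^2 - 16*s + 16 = (s - 4)*(s - 1)*(s + 4)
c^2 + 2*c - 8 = (c - 2)*(c + 4)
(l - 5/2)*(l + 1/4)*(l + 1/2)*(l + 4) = l^4 + 9*l^3/4 - 35*l^2/4 - 117*l/16 - 5/4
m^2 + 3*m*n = m*(m + 3*n)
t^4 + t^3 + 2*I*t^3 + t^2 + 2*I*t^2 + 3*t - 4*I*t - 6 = (t - 1)*(t + 2)*(t - I)*(t + 3*I)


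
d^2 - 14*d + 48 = (d - 8)*(d - 6)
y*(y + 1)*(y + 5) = y^3 + 6*y^2 + 5*y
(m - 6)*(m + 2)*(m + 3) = m^3 - m^2 - 24*m - 36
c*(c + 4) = c^2 + 4*c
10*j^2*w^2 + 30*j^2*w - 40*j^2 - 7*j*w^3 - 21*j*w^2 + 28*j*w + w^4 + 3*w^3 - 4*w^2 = (-5*j + w)*(-2*j + w)*(w - 1)*(w + 4)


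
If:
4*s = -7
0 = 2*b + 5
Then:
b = -5/2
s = -7/4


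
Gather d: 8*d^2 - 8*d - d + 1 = 8*d^2 - 9*d + 1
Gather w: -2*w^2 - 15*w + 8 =-2*w^2 - 15*w + 8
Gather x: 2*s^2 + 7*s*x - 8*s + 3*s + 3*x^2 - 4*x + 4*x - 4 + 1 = 2*s^2 + 7*s*x - 5*s + 3*x^2 - 3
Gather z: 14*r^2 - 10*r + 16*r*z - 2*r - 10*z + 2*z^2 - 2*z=14*r^2 - 12*r + 2*z^2 + z*(16*r - 12)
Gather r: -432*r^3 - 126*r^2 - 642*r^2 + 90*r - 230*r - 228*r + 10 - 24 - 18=-432*r^3 - 768*r^2 - 368*r - 32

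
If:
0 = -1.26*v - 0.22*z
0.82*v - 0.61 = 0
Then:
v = 0.74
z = -4.26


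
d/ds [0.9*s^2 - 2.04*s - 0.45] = 1.8*s - 2.04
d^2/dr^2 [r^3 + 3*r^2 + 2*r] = 6*r + 6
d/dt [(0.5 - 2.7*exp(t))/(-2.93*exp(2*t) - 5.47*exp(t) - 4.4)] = (-7.911*exp(2*t) + 2.93*exp(t) + 14.615)*exp(t)/(8.5849*exp(4*t) + 32.0542*exp(3*t) + 55.7049*exp(2*t) + 48.136*exp(t) + 19.36)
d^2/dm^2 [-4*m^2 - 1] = -8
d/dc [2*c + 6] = 2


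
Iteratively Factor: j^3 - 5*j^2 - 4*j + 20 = (j - 2)*(j^2 - 3*j - 10) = (j - 2)*(j + 2)*(j - 5)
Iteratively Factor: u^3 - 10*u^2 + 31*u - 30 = (u - 2)*(u^2 - 8*u + 15) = (u - 5)*(u - 2)*(u - 3)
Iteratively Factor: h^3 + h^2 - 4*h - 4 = (h - 2)*(h^2 + 3*h + 2) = (h - 2)*(h + 2)*(h + 1)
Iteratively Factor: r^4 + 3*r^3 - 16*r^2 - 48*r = (r + 3)*(r^3 - 16*r) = (r + 3)*(r + 4)*(r^2 - 4*r) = r*(r + 3)*(r + 4)*(r - 4)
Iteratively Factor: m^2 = (m)*(m)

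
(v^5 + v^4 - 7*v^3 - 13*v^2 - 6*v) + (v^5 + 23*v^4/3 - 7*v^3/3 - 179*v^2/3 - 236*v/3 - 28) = 2*v^5 + 26*v^4/3 - 28*v^3/3 - 218*v^2/3 - 254*v/3 - 28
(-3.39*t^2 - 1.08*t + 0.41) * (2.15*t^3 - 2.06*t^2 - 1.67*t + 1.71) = -7.2885*t^5 + 4.6614*t^4 + 8.7676*t^3 - 4.8379*t^2 - 2.5315*t + 0.7011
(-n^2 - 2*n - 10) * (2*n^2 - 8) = -2*n^4 - 4*n^3 - 12*n^2 + 16*n + 80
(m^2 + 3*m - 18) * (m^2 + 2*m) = m^4 + 5*m^3 - 12*m^2 - 36*m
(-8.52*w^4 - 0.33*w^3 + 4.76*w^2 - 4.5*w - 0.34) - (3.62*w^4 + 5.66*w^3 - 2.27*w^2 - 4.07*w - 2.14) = -12.14*w^4 - 5.99*w^3 + 7.03*w^2 - 0.43*w + 1.8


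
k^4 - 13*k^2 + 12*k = k*(k - 3)*(k - 1)*(k + 4)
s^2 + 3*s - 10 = (s - 2)*(s + 5)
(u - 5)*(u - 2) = u^2 - 7*u + 10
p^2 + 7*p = p*(p + 7)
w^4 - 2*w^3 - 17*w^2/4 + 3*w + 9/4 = (w - 3)*(w - 1)*(w + 1/2)*(w + 3/2)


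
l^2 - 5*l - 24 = (l - 8)*(l + 3)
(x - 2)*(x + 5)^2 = x^3 + 8*x^2 + 5*x - 50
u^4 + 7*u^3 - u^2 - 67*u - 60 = (u - 3)*(u + 1)*(u + 4)*(u + 5)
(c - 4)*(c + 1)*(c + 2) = c^3 - c^2 - 10*c - 8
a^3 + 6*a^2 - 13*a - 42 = (a - 3)*(a + 2)*(a + 7)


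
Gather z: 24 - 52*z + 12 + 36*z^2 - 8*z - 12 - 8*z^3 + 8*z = -8*z^3 + 36*z^2 - 52*z + 24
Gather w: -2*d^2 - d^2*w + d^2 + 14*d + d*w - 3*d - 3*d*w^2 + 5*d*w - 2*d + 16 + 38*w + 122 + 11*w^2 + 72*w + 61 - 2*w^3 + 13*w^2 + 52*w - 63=-d^2 + 9*d - 2*w^3 + w^2*(24 - 3*d) + w*(-d^2 + 6*d + 162) + 136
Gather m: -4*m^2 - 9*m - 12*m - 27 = -4*m^2 - 21*m - 27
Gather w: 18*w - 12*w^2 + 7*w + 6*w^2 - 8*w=-6*w^2 + 17*w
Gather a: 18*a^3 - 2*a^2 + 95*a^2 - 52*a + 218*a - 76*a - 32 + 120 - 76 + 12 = 18*a^3 + 93*a^2 + 90*a + 24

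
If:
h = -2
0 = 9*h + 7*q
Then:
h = -2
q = 18/7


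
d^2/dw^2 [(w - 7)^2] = 2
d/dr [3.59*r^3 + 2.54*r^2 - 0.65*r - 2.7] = 10.77*r^2 + 5.08*r - 0.65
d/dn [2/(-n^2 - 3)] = 4*n/(n^2 + 3)^2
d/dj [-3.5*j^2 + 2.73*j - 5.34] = 2.73 - 7.0*j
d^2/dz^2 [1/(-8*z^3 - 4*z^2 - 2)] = 2*(-8*z^2*(3*z + 1)^2 + (6*z + 1)*(4*z^3 + 2*z^2 + 1))/(4*z^3 + 2*z^2 + 1)^3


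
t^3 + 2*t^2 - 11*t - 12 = (t - 3)*(t + 1)*(t + 4)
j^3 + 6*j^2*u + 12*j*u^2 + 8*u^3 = (j + 2*u)^3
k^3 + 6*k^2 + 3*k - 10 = (k - 1)*(k + 2)*(k + 5)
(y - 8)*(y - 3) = y^2 - 11*y + 24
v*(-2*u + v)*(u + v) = -2*u^2*v - u*v^2 + v^3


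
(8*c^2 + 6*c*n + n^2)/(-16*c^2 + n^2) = (-2*c - n)/(4*c - n)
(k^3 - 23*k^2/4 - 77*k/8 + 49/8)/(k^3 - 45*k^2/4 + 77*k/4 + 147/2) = (k - 1/2)/(k - 6)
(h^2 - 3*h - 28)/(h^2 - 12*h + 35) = (h + 4)/(h - 5)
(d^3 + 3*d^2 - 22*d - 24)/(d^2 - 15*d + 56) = (d^3 + 3*d^2 - 22*d - 24)/(d^2 - 15*d + 56)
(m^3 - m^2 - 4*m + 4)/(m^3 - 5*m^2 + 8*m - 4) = (m + 2)/(m - 2)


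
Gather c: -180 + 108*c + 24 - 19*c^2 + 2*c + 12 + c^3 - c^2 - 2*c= c^3 - 20*c^2 + 108*c - 144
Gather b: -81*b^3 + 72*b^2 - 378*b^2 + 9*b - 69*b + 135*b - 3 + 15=-81*b^3 - 306*b^2 + 75*b + 12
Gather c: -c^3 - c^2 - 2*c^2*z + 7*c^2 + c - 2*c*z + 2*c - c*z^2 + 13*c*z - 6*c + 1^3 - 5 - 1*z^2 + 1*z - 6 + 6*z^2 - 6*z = -c^3 + c^2*(6 - 2*z) + c*(-z^2 + 11*z - 3) + 5*z^2 - 5*z - 10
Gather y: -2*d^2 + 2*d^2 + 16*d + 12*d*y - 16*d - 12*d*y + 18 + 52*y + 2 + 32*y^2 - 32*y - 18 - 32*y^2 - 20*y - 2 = 0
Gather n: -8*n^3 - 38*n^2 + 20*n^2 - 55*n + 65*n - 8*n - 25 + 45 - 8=-8*n^3 - 18*n^2 + 2*n + 12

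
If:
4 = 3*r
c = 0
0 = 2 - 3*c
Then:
No Solution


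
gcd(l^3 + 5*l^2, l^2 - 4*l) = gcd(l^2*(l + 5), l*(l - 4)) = l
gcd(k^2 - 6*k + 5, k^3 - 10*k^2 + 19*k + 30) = k - 5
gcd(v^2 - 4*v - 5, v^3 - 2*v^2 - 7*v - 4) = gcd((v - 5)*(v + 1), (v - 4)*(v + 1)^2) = v + 1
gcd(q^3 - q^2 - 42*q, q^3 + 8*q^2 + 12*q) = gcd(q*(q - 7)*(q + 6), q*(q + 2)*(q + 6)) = q^2 + 6*q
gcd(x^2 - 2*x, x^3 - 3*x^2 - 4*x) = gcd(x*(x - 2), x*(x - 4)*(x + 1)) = x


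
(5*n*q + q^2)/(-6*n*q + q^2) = (5*n + q)/(-6*n + q)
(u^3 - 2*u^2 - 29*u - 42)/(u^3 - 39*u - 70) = (u + 3)/(u + 5)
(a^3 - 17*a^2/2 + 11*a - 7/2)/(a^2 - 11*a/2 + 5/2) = (a^2 - 8*a + 7)/(a - 5)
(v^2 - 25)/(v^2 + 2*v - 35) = (v + 5)/(v + 7)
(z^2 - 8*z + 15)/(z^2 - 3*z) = (z - 5)/z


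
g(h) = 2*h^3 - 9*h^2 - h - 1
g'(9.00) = 323.00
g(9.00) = 719.00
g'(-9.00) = 647.00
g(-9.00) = -2179.00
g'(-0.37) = 6.48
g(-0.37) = -1.96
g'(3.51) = 9.74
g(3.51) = -28.90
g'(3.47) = 8.79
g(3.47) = -29.27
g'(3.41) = 7.39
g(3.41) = -29.76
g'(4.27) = 31.54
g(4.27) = -13.66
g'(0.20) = -4.36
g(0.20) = -1.54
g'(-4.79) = 222.88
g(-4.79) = -422.51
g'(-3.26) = 121.45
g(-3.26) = -162.68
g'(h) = 6*h^2 - 18*h - 1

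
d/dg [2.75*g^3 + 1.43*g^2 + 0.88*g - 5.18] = 8.25*g^2 + 2.86*g + 0.88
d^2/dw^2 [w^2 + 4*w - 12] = 2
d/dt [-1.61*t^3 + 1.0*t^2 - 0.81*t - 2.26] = -4.83*t^2 + 2.0*t - 0.81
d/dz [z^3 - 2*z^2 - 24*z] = 3*z^2 - 4*z - 24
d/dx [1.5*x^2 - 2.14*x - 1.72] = 3.0*x - 2.14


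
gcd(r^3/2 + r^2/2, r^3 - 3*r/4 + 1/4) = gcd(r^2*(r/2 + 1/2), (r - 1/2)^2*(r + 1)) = r + 1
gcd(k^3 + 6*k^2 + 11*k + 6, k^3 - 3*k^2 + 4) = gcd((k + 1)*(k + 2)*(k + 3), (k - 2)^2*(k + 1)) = k + 1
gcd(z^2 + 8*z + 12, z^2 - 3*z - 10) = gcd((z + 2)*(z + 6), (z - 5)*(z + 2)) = z + 2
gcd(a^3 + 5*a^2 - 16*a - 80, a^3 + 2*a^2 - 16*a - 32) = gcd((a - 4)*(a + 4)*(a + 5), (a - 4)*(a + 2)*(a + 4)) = a^2 - 16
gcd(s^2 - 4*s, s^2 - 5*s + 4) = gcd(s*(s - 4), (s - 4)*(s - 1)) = s - 4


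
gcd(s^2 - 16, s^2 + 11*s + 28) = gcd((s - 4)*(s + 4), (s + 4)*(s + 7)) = s + 4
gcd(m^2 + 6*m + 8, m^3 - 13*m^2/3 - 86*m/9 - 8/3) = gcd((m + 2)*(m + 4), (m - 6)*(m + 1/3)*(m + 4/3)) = 1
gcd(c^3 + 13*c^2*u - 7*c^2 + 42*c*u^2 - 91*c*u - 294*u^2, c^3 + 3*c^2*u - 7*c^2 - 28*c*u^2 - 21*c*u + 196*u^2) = c^2 + 7*c*u - 7*c - 49*u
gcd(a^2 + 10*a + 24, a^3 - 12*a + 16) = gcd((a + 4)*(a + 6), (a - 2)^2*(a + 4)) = a + 4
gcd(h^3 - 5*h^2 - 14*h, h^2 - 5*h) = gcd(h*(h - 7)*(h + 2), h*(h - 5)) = h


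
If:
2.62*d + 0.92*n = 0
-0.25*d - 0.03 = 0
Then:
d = -0.12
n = 0.34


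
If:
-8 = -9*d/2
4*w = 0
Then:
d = 16/9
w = 0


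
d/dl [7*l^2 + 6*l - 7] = 14*l + 6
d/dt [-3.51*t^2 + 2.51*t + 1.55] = 2.51 - 7.02*t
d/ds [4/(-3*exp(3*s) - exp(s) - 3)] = (36*exp(2*s) + 4)*exp(s)/(3*exp(3*s) + exp(s) + 3)^2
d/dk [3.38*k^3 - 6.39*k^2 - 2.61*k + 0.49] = 10.14*k^2 - 12.78*k - 2.61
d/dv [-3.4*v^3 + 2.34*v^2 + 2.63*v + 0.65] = -10.2*v^2 + 4.68*v + 2.63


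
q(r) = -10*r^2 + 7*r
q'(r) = 7 - 20*r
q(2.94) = -65.86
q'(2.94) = -51.80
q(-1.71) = -41.21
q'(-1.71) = 41.20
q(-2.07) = -57.34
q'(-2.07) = 48.40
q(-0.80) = -12.00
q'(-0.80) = 23.00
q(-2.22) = -64.82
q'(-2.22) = 51.40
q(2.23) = -34.12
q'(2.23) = -37.60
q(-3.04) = -113.70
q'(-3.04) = 67.80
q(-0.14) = -1.18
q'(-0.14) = 9.80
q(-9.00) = -873.00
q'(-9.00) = 187.00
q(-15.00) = -2355.00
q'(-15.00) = 307.00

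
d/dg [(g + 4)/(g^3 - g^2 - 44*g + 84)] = (g^3 - g^2 - 44*g + (g + 4)*(-3*g^2 + 2*g + 44) + 84)/(g^3 - g^2 - 44*g + 84)^2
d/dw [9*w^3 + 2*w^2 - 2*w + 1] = 27*w^2 + 4*w - 2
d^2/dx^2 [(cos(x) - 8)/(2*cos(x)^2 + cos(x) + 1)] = (-36*sin(x)^4*cos(x) + 130*sin(x)^4 - 13*sin(x)^2 - 64*cos(x) + 9*cos(3*x) + 2*cos(5*x) - 103)/(-2*sin(x)^2 + cos(x) + 3)^3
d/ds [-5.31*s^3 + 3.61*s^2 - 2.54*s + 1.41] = -15.93*s^2 + 7.22*s - 2.54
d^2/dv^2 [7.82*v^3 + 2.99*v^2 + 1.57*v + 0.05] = 46.92*v + 5.98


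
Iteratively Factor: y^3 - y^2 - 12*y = (y - 4)*(y^2 + 3*y) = (y - 4)*(y + 3)*(y)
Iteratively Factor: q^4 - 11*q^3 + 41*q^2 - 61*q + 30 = (q - 2)*(q^3 - 9*q^2 + 23*q - 15) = (q - 3)*(q - 2)*(q^2 - 6*q + 5) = (q - 3)*(q - 2)*(q - 1)*(q - 5)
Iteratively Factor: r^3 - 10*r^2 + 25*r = (r - 5)*(r^2 - 5*r) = r*(r - 5)*(r - 5)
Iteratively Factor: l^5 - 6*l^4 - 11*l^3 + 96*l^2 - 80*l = (l)*(l^4 - 6*l^3 - 11*l^2 + 96*l - 80) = l*(l + 4)*(l^3 - 10*l^2 + 29*l - 20) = l*(l - 4)*(l + 4)*(l^2 - 6*l + 5) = l*(l - 5)*(l - 4)*(l + 4)*(l - 1)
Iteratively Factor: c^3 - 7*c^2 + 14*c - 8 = (c - 4)*(c^2 - 3*c + 2) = (c - 4)*(c - 2)*(c - 1)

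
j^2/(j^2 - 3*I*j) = j/(j - 3*I)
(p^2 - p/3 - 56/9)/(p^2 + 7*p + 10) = (p^2 - p/3 - 56/9)/(p^2 + 7*p + 10)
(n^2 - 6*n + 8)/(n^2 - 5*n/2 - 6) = 2*(n - 2)/(2*n + 3)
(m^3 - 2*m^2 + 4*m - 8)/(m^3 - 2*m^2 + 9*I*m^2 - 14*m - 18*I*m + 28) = (m - 2*I)/(m + 7*I)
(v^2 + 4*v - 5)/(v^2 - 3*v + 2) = (v + 5)/(v - 2)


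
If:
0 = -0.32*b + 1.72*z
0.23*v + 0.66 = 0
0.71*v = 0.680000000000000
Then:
No Solution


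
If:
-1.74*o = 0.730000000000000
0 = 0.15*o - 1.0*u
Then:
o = -0.42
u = -0.06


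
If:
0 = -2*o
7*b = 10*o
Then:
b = 0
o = 0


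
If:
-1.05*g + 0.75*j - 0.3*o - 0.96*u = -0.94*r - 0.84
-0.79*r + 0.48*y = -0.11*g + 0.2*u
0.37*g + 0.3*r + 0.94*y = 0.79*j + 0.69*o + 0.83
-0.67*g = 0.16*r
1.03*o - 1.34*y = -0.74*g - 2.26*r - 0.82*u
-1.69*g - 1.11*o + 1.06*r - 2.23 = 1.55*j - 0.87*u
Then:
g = 0.08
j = -3.63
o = 0.59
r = -0.34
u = -2.57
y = -1.66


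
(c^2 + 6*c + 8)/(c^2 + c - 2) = (c + 4)/(c - 1)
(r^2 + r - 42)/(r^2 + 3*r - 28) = (r - 6)/(r - 4)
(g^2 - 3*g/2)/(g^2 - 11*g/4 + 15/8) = 4*g/(4*g - 5)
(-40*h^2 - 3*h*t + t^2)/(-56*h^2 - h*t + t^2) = (5*h + t)/(7*h + t)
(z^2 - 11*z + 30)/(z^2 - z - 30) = (z - 5)/(z + 5)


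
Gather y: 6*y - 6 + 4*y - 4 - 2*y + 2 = 8*y - 8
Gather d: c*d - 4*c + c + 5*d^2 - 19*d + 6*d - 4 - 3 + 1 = -3*c + 5*d^2 + d*(c - 13) - 6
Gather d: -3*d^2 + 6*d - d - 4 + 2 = -3*d^2 + 5*d - 2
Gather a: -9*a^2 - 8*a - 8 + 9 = -9*a^2 - 8*a + 1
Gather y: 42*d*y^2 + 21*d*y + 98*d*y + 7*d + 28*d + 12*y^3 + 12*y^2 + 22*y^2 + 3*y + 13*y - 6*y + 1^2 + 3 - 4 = 35*d + 12*y^3 + y^2*(42*d + 34) + y*(119*d + 10)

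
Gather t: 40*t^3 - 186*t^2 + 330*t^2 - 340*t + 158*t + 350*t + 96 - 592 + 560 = 40*t^3 + 144*t^2 + 168*t + 64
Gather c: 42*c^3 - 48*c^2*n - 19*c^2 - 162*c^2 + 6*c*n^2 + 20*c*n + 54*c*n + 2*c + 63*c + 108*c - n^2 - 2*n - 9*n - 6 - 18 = 42*c^3 + c^2*(-48*n - 181) + c*(6*n^2 + 74*n + 173) - n^2 - 11*n - 24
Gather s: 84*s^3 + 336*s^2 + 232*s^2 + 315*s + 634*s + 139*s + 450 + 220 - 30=84*s^3 + 568*s^2 + 1088*s + 640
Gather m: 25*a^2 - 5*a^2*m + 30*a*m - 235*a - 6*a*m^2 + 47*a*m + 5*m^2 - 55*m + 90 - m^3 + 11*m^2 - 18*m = 25*a^2 - 235*a - m^3 + m^2*(16 - 6*a) + m*(-5*a^2 + 77*a - 73) + 90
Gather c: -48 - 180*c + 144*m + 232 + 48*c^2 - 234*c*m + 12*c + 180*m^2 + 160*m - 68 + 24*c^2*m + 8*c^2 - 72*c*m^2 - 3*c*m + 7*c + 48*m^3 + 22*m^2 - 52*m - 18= c^2*(24*m + 56) + c*(-72*m^2 - 237*m - 161) + 48*m^3 + 202*m^2 + 252*m + 98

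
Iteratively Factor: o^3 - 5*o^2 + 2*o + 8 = (o + 1)*(o^2 - 6*o + 8) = (o - 2)*(o + 1)*(o - 4)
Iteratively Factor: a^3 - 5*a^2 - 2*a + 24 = (a - 3)*(a^2 - 2*a - 8) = (a - 4)*(a - 3)*(a + 2)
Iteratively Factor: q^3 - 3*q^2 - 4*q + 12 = (q - 2)*(q^2 - q - 6) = (q - 3)*(q - 2)*(q + 2)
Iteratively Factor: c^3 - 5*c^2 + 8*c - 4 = (c - 2)*(c^2 - 3*c + 2) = (c - 2)*(c - 1)*(c - 2)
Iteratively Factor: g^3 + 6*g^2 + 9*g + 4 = (g + 1)*(g^2 + 5*g + 4) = (g + 1)*(g + 4)*(g + 1)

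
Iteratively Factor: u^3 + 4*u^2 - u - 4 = (u + 1)*(u^2 + 3*u - 4) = (u + 1)*(u + 4)*(u - 1)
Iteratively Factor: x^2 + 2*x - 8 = (x + 4)*(x - 2)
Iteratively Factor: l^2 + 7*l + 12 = (l + 3)*(l + 4)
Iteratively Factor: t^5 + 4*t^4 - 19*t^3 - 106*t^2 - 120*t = (t - 5)*(t^4 + 9*t^3 + 26*t^2 + 24*t) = t*(t - 5)*(t^3 + 9*t^2 + 26*t + 24) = t*(t - 5)*(t + 3)*(t^2 + 6*t + 8) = t*(t - 5)*(t + 3)*(t + 4)*(t + 2)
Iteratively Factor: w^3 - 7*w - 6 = (w - 3)*(w^2 + 3*w + 2) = (w - 3)*(w + 2)*(w + 1)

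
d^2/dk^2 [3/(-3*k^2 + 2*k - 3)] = 6*(9*k^2 - 6*k - 4*(3*k - 1)^2 + 9)/(3*k^2 - 2*k + 3)^3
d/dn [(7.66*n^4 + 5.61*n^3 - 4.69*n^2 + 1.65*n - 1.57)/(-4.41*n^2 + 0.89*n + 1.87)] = (-67.5612*n^5 - 4.28790000000001*n^4 + 67.2826*n^3 + 34.5745*n^2 - 31.388*n + 4.4828)/(19.4481*n^4 - 7.8498*n^3 - 15.7013*n^2 + 3.3286*n + 3.4969)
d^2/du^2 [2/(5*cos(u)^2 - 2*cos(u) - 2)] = (200*sin(u)^4 - 188*sin(u)^2 + 67*cos(u) - 15*cos(3*u) - 68)/(5*sin(u)^2 + 2*cos(u) - 3)^3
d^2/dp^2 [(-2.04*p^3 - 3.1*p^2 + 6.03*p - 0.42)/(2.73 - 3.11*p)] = (39.462168*p^3 - 103.921272*p^2 + 91.223496*p - 48.060474)/(30.080231*p^3 - 79.214499*p^2 + 69.535557*p - 20.346417)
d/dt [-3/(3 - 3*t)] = -1/(t - 1)^2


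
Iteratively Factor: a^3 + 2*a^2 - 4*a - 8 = (a + 2)*(a^2 - 4) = (a + 2)^2*(a - 2)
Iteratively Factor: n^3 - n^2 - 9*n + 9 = (n - 3)*(n^2 + 2*n - 3) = (n - 3)*(n + 3)*(n - 1)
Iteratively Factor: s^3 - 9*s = (s)*(s^2 - 9) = s*(s + 3)*(s - 3)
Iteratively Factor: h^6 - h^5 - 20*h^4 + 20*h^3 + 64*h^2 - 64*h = (h)*(h^5 - h^4 - 20*h^3 + 20*h^2 + 64*h - 64) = h*(h - 1)*(h^4 - 20*h^2 + 64) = h*(h - 1)*(h + 4)*(h^3 - 4*h^2 - 4*h + 16) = h*(h - 4)*(h - 1)*(h + 4)*(h^2 - 4) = h*(h - 4)*(h - 1)*(h + 2)*(h + 4)*(h - 2)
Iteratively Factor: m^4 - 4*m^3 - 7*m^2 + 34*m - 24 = (m + 3)*(m^3 - 7*m^2 + 14*m - 8) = (m - 4)*(m + 3)*(m^2 - 3*m + 2) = (m - 4)*(m - 2)*(m + 3)*(m - 1)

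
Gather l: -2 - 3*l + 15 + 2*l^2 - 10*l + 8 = 2*l^2 - 13*l + 21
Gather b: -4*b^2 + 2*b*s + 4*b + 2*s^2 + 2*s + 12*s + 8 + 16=-4*b^2 + b*(2*s + 4) + 2*s^2 + 14*s + 24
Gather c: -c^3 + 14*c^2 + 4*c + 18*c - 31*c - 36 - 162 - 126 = -c^3 + 14*c^2 - 9*c - 324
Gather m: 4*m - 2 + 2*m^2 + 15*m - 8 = 2*m^2 + 19*m - 10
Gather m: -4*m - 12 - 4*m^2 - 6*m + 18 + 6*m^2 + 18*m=2*m^2 + 8*m + 6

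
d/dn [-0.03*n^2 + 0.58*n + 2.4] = 0.58 - 0.06*n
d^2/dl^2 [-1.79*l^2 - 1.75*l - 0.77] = -3.58000000000000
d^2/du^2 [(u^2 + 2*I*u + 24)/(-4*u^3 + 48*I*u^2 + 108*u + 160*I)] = (-u^6 - 6*I*u^5 - 297*u^4 + 2582*I*u^3 + 11352*u^2 - 29088*I*u - 29576)/(2*(u^9 - 36*I*u^8 - 513*u^7 + 3552*I*u^6 + 10971*u^5 - 2484*I*u^4 + 53277*u^3 - 29880*I*u^2 + 129600*u + 64000*I))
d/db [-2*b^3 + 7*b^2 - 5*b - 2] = -6*b^2 + 14*b - 5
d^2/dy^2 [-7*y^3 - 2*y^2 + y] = -42*y - 4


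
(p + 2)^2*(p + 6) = p^3 + 10*p^2 + 28*p + 24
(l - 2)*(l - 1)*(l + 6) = l^3 + 3*l^2 - 16*l + 12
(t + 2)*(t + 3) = t^2 + 5*t + 6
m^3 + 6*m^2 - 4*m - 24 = (m - 2)*(m + 2)*(m + 6)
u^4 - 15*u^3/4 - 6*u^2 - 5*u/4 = u*(u - 5)*(u + 1/4)*(u + 1)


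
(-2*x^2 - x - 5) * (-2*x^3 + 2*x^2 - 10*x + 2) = 4*x^5 - 2*x^4 + 28*x^3 - 4*x^2 + 48*x - 10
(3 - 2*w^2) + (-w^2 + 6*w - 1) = -3*w^2 + 6*w + 2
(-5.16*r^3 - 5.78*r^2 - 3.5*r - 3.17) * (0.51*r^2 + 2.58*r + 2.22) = -2.6316*r^5 - 16.2606*r^4 - 28.1526*r^3 - 23.4783*r^2 - 15.9486*r - 7.0374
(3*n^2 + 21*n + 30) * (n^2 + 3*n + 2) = 3*n^4 + 30*n^3 + 99*n^2 + 132*n + 60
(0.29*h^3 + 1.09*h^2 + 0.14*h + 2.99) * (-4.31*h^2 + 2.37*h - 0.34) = -1.2499*h^5 - 4.0106*h^4 + 1.8813*h^3 - 12.9257*h^2 + 7.0387*h - 1.0166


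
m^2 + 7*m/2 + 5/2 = (m + 1)*(m + 5/2)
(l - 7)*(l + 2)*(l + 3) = l^3 - 2*l^2 - 29*l - 42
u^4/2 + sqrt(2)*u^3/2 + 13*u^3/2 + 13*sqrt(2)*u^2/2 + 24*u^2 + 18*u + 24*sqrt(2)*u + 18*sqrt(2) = (u + 6)^2*(sqrt(2)*u/2 + 1)*(sqrt(2)*u/2 + sqrt(2)/2)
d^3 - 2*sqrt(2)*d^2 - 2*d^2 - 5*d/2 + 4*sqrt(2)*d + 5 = (d - 2)*(d - 5*sqrt(2)/2)*(d + sqrt(2)/2)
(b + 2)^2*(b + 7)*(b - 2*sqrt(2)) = b^4 - 2*sqrt(2)*b^3 + 11*b^3 - 22*sqrt(2)*b^2 + 32*b^2 - 64*sqrt(2)*b + 28*b - 56*sqrt(2)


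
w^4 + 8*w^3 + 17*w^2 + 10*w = w*(w + 1)*(w + 2)*(w + 5)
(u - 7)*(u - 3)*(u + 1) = u^3 - 9*u^2 + 11*u + 21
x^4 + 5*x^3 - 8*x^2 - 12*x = x*(x - 2)*(x + 1)*(x + 6)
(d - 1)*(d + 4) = d^2 + 3*d - 4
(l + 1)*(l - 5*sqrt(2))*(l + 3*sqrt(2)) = l^3 - 2*sqrt(2)*l^2 + l^2 - 30*l - 2*sqrt(2)*l - 30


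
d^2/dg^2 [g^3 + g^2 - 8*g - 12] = 6*g + 2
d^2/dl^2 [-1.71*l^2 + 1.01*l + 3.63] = -3.42000000000000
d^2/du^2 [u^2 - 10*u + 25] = 2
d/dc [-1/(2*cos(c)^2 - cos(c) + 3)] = (1 - 4*cos(c))*sin(c)/(-cos(c) + cos(2*c) + 4)^2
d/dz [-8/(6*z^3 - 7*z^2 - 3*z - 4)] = 8*(18*z^2 - 14*z - 3)/(-6*z^3 + 7*z^2 + 3*z + 4)^2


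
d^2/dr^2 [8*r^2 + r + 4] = 16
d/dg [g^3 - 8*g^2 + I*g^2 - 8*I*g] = 3*g^2 + 2*g*(-8 + I) - 8*I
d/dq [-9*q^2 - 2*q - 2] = -18*q - 2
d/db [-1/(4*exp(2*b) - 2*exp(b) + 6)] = (4*exp(b) - 1)*exp(b)/(2*(2*exp(2*b) - exp(b) + 3)^2)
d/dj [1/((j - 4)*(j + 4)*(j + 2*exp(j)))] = ((j - 4)*(j + 4)*(-2*exp(j) - 1) - (j - 4)*(j + 2*exp(j)) - (j + 4)*(j + 2*exp(j)))/((j - 4)^2*(j + 4)^2*(j + 2*exp(j))^2)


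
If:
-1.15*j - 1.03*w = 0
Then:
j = -0.895652173913044*w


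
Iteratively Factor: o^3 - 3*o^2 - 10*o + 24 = (o - 2)*(o^2 - o - 12) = (o - 4)*(o - 2)*(o + 3)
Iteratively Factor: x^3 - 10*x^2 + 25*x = (x)*(x^2 - 10*x + 25) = x*(x - 5)*(x - 5)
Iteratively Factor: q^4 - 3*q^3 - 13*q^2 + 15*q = (q + 3)*(q^3 - 6*q^2 + 5*q) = (q - 5)*(q + 3)*(q^2 - q) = q*(q - 5)*(q + 3)*(q - 1)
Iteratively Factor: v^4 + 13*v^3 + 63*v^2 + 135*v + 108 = (v + 4)*(v^3 + 9*v^2 + 27*v + 27) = (v + 3)*(v + 4)*(v^2 + 6*v + 9) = (v + 3)^2*(v + 4)*(v + 3)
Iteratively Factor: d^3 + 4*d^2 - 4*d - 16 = (d + 4)*(d^2 - 4) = (d + 2)*(d + 4)*(d - 2)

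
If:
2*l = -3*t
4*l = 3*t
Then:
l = 0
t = 0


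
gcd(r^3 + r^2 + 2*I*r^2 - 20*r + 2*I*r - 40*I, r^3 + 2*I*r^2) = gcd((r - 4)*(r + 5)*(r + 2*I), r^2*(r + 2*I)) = r + 2*I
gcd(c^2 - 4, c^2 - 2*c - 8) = c + 2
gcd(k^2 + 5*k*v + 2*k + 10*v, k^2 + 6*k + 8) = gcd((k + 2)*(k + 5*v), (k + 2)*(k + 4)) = k + 2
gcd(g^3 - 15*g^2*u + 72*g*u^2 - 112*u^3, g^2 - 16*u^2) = -g + 4*u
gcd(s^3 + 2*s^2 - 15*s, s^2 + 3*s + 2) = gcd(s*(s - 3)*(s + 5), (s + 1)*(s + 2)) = 1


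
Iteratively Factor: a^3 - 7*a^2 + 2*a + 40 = (a - 5)*(a^2 - 2*a - 8) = (a - 5)*(a - 4)*(a + 2)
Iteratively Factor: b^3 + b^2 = (b + 1)*(b^2) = b*(b + 1)*(b)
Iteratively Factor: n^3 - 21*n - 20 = (n + 4)*(n^2 - 4*n - 5) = (n - 5)*(n + 4)*(n + 1)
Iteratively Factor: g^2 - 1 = (g - 1)*(g + 1)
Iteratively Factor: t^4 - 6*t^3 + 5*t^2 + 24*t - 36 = (t - 2)*(t^3 - 4*t^2 - 3*t + 18) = (t - 3)*(t - 2)*(t^2 - t - 6) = (t - 3)*(t - 2)*(t + 2)*(t - 3)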